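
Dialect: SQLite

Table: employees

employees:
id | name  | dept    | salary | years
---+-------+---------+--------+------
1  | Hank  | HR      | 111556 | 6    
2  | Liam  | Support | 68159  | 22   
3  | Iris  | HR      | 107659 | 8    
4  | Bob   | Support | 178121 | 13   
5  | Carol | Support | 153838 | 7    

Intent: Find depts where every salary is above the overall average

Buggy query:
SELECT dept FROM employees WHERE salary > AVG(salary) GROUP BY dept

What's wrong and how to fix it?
Bug: WHERE evaluates per row before aggregation, so AVG() is unavailable

Fix: Use a subquery for AVG and a HAVING MIN(...) filter so the condition holds for every row in the group

Corrected query:
SELECT dept FROM employees GROUP BY dept HAVING MIN(salary) > (SELECT AVG(salary) FROM employees)

Result:
(no rows)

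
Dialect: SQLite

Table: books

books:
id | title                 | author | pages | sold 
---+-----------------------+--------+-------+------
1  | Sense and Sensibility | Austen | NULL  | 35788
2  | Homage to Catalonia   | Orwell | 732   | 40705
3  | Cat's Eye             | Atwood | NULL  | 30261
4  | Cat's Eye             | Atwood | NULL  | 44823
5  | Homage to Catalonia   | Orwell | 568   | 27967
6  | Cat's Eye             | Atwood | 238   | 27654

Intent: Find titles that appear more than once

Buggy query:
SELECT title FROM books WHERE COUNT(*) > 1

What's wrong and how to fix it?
Bug: WHERE can't reference COUNT(*); aggregates are computed after WHERE

Fix: Group first, then use HAVING for the count condition

Corrected query:
SELECT title FROM books GROUP BY title HAVING COUNT(*) > 1

Result:
title              
-------------------
Cat's Eye          
Homage to Catalonia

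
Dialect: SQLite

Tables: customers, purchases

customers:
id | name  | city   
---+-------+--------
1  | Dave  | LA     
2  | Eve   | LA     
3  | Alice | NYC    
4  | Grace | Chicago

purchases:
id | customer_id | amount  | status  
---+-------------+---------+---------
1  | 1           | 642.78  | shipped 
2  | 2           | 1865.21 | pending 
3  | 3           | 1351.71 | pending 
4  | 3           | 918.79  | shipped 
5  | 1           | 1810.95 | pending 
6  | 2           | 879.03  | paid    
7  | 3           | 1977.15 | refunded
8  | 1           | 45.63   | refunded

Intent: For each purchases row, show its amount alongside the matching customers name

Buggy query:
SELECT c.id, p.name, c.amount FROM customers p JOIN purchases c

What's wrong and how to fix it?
Bug: JOIN with no ON clause produces a cartesian product; every purchases row pairs with every customers row

Fix: Add ON c.customer_id = p.id to the JOIN

Corrected query:
SELECT c.id, p.name, c.amount FROM customers p JOIN purchases c ON c.customer_id = p.id

Result:
id | name  | amount 
---+-------+--------
1  | Dave  | 642.78 
2  | Eve   | 1865.21
3  | Alice | 1351.71
4  | Alice | 918.79 
5  | Dave  | 1810.95
6  | Eve   | 879.03 
7  | Alice | 1977.15
8  | Dave  | 45.63  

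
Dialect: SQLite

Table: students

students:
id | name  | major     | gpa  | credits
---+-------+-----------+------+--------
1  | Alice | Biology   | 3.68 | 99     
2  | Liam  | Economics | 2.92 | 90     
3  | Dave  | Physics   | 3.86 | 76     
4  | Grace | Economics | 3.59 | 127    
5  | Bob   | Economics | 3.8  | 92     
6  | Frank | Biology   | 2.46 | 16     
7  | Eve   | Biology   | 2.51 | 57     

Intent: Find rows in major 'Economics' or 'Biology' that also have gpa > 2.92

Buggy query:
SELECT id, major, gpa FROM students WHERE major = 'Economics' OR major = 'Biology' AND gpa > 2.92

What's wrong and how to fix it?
Bug: AND binds tighter than OR, so this parses as major = 'Economics' OR (major = 'Biology' AND gpa > 2.92)

Fix: Group the OR with parentheses (or use IN), then AND the threshold

Corrected query:
SELECT id, major, gpa FROM students WHERE (major = 'Economics' OR major = 'Biology') AND gpa > 2.92

Result:
id | major     | gpa 
---+-----------+-----
1  | Biology   | 3.68
4  | Economics | 3.59
5  | Economics | 3.8 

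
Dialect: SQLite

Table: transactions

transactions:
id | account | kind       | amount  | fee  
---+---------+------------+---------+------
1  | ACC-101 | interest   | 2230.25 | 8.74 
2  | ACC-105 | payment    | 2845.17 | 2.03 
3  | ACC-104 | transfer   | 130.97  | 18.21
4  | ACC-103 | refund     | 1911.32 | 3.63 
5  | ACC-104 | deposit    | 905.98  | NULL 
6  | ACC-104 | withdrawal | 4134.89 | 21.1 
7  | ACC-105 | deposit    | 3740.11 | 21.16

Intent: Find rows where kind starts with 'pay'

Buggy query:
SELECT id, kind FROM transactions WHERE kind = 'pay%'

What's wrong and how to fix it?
Bug: '=' compares the literal string including the % character; pattern matching needs LIKE

Fix: Use LIKE for wildcard pattern matching

Corrected query:
SELECT id, kind FROM transactions WHERE kind LIKE 'pay%'

Result:
id | kind   
---+--------
2  | payment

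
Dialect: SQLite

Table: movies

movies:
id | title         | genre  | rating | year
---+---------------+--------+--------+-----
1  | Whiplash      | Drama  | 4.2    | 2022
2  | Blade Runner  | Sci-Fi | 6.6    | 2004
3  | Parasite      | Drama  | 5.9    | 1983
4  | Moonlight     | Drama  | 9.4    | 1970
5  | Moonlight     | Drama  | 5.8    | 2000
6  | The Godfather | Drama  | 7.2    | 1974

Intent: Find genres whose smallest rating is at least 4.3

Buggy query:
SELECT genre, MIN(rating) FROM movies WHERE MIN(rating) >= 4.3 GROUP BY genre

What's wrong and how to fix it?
Bug: MIN() in WHERE is a misuse of aggregate

Fix: Replace WHERE with HAVING after the GROUP BY

Corrected query:
SELECT genre, MIN(rating) FROM movies GROUP BY genre HAVING MIN(rating) >= 4.3

Result:
genre  | MIN(rating)
-------+------------
Sci-Fi | 6.6        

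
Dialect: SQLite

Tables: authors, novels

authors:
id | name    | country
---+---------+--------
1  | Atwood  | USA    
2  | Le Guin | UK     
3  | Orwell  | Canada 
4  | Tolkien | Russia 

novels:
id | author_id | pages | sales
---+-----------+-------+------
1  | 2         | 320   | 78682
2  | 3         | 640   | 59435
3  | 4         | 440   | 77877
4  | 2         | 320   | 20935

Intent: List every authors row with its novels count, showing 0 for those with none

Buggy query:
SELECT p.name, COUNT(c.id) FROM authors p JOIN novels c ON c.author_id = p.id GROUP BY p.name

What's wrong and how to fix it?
Bug: INNER JOIN drops authors rows that have no matching novels rows

Fix: Switch to LEFT JOIN to retain unmatched parent rows

Corrected query:
SELECT p.name, COUNT(c.id) FROM authors p LEFT JOIN novels c ON c.author_id = p.id GROUP BY p.name

Result:
name    | COUNT(c.id)
--------+------------
Atwood  | 0          
Le Guin | 2          
Orwell  | 1          
Tolkien | 1          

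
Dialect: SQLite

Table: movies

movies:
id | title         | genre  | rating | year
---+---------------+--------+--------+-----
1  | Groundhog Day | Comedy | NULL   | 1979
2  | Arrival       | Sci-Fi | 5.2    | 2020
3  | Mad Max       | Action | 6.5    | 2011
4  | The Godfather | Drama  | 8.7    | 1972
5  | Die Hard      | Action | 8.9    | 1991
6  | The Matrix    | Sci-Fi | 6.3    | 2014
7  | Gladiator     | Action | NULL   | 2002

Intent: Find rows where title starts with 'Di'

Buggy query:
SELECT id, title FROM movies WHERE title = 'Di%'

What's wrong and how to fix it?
Bug: Wildcards only work with LIKE; '=' treats '%' as a literal character

Fix: Replace '=' with LIKE so 'Di%' is treated as a pattern

Corrected query:
SELECT id, title FROM movies WHERE title LIKE 'Di%'

Result:
id | title   
---+---------
5  | Die Hard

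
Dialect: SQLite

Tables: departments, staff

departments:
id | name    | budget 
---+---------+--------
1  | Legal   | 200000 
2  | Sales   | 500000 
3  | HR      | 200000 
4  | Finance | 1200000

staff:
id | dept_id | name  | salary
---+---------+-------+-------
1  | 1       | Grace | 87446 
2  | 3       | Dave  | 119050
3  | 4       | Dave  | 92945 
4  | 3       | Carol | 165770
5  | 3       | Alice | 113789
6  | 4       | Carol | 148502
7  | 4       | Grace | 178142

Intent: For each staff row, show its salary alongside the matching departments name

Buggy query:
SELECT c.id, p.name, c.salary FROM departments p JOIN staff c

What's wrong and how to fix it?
Bug: JOIN with no ON clause produces a cartesian product; every staff row pairs with every departments row

Fix: Specify the join condition linking the foreign key to the parent id

Corrected query:
SELECT c.id, p.name, c.salary FROM departments p JOIN staff c ON c.dept_id = p.id

Result:
id | name    | salary
---+---------+-------
1  | Legal   | 87446 
2  | HR      | 119050
3  | Finance | 92945 
4  | HR      | 165770
5  | HR      | 113789
6  | Finance | 148502
7  | Finance | 178142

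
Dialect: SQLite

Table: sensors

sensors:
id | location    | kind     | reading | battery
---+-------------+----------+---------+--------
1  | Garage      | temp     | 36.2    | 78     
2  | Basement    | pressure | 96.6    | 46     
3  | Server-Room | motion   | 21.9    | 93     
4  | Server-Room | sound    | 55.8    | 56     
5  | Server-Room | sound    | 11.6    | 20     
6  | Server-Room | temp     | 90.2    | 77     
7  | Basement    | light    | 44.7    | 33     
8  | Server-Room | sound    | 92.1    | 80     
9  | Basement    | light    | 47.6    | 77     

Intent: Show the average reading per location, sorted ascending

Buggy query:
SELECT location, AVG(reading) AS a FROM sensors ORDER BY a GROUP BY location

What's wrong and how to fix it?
Bug: GROUP BY must precede ORDER BY

Fix: Move ORDER BY to the end, after GROUP BY

Corrected query:
SELECT location, AVG(reading) AS a FROM sensors GROUP BY location ORDER BY a

Result:
location    | a        
------------+----------
Garage      | 36.2     
Server-Room | 54.32    
Basement    | 62.966667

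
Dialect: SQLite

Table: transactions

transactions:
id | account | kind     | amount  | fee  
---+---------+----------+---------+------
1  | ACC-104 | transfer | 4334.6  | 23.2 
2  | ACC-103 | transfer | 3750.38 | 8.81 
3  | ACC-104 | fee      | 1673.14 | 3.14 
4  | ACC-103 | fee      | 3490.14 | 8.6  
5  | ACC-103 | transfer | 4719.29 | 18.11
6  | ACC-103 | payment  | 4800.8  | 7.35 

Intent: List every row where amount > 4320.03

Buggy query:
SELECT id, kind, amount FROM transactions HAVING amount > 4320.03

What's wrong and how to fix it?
Bug: This is a non-aggregate query (no GROUP BY, no aggregates), so in SQLite the HAVING clause is invalid here; a row-level condition belongs in WHERE

Fix: Use WHERE for row-level filtering

Corrected query:
SELECT id, kind, amount FROM transactions WHERE amount > 4320.03

Result:
id | kind     | amount 
---+----------+--------
1  | transfer | 4334.6 
5  | transfer | 4719.29
6  | payment  | 4800.8 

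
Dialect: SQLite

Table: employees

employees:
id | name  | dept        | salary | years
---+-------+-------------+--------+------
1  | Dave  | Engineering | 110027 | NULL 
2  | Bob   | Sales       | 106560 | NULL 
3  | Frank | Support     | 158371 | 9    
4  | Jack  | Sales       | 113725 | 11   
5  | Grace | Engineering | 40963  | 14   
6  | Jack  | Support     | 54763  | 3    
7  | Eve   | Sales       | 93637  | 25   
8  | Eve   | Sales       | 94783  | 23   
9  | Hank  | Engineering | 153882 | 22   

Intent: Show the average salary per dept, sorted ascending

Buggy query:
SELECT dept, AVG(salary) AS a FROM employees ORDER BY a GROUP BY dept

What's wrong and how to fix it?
Bug: ORDER BY appears before GROUP BY; SQL clause order requires GROUP BY first

Fix: Move ORDER BY to the end, after GROUP BY

Corrected query:
SELECT dept, AVG(salary) AS a FROM employees GROUP BY dept ORDER BY a

Result:
dept        | a        
------------+----------
Engineering | 101624   
Sales       | 102176.25
Support     | 106567   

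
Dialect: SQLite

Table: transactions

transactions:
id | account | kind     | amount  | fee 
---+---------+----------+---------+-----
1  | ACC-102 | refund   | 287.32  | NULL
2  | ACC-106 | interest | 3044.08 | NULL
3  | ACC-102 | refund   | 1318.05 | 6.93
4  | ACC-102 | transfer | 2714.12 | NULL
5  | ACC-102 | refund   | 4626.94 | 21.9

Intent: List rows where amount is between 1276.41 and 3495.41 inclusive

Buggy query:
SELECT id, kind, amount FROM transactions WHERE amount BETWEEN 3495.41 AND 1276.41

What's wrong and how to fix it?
Bug: The bounds are reversed; BETWEEN a AND b requires a <= b to match anything

Fix: Write BETWEEN 1276.41 AND 3495.41

Corrected query:
SELECT id, kind, amount FROM transactions WHERE amount BETWEEN 1276.41 AND 3495.41

Result:
id | kind     | amount 
---+----------+--------
2  | interest | 3044.08
3  | refund   | 1318.05
4  | transfer | 2714.12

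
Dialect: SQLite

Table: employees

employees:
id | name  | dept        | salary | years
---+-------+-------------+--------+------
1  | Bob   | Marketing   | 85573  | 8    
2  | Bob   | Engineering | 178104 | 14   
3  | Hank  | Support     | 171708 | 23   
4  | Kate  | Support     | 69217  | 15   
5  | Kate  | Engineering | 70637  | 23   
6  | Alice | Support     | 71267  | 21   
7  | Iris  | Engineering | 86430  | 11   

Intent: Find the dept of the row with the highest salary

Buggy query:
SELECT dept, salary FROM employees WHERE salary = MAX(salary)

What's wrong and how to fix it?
Bug: WHERE is evaluated per row; an aggregate over the whole table isn't defined there

Fix: Use a subquery: WHERE salary = (SELECT MAX(salary) FROM employees)

Corrected query:
SELECT dept, salary FROM employees WHERE salary = (SELECT MAX(salary) FROM employees)

Result:
dept        | salary
------------+-------
Engineering | 178104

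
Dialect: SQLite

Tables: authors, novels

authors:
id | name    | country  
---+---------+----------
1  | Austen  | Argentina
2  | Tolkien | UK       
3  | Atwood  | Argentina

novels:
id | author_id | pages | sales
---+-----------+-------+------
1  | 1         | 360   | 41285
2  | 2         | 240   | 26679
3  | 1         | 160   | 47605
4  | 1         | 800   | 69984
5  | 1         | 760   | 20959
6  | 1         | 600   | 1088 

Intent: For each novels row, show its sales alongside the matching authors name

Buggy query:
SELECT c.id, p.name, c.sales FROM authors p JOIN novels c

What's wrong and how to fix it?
Bug: JOIN with no ON clause produces a cartesian product; every novels row pairs with every authors row

Fix: Specify the join condition linking the foreign key to the parent id

Corrected query:
SELECT c.id, p.name, c.sales FROM authors p JOIN novels c ON c.author_id = p.id

Result:
id | name    | sales
---+---------+------
1  | Austen  | 41285
2  | Tolkien | 26679
3  | Austen  | 47605
4  | Austen  | 69984
5  | Austen  | 20959
6  | Austen  | 1088 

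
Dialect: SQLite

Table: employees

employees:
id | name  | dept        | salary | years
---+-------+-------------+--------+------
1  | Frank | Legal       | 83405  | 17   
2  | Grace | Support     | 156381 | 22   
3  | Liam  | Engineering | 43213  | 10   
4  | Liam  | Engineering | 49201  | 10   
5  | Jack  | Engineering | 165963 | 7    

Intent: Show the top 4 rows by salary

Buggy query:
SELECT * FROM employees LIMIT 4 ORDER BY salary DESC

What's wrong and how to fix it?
Bug: ORDER BY cannot follow LIMIT; LIMIT is the final clause

Fix: Sort with ORDER BY, then apply LIMIT

Corrected query:
SELECT * FROM employees ORDER BY salary DESC LIMIT 4

Result:
id | name  | dept        | salary | years
---+-------+-------------+--------+------
5  | Jack  | Engineering | 165963 | 7    
2  | Grace | Support     | 156381 | 22   
1  | Frank | Legal       | 83405  | 17   
4  | Liam  | Engineering | 49201  | 10   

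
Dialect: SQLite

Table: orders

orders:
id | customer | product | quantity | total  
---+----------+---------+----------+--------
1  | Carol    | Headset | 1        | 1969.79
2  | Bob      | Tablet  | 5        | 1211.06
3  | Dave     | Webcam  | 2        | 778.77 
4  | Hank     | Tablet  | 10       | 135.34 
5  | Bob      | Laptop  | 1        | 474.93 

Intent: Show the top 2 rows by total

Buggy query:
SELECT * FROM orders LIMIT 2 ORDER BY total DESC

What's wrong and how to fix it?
Bug: ORDER BY cannot follow LIMIT; LIMIT is the final clause

Fix: Sort with ORDER BY, then apply LIMIT

Corrected query:
SELECT * FROM orders ORDER BY total DESC LIMIT 2

Result:
id | customer | product | quantity | total  
---+----------+---------+----------+--------
1  | Carol    | Headset | 1        | 1969.79
2  | Bob      | Tablet  | 5        | 1211.06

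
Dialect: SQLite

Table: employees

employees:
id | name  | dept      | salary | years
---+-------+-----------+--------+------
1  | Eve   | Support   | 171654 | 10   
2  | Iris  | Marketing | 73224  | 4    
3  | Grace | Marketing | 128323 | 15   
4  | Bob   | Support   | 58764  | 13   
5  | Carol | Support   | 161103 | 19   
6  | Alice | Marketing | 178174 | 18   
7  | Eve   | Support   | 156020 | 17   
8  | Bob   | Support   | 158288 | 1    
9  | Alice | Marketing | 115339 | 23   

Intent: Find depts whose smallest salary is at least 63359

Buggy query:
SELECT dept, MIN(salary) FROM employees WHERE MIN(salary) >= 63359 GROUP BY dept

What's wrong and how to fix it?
Bug: Aggregates like MIN are computed per group after WHERE runs

Fix: Replace WHERE with HAVING after the GROUP BY

Corrected query:
SELECT dept, MIN(salary) FROM employees GROUP BY dept HAVING MIN(salary) >= 63359

Result:
dept      | MIN(salary)
----------+------------
Marketing | 73224      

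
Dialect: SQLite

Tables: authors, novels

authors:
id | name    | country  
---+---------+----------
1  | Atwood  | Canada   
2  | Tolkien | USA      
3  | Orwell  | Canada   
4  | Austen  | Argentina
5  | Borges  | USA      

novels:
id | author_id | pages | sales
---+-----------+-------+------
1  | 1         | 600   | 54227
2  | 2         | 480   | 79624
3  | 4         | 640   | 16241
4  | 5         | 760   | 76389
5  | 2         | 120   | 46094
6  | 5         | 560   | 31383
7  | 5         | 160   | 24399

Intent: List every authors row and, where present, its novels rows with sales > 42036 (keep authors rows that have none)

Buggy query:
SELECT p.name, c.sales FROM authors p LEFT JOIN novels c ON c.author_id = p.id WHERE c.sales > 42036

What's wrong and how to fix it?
Bug: Filtering c.sales in WHERE discards the NULL rows produced by LEFT JOIN, turning it into an inner join

Fix: Put 'c.sales > 42036' in the JOIN's ON clause instead of WHERE

Corrected query:
SELECT p.name, c.sales FROM authors p LEFT JOIN novels c ON c.author_id = p.id AND c.sales > 42036

Result:
name    | sales
--------+------
Atwood  | 54227
Tolkien | 46094
Tolkien | 79624
Orwell  | NULL 
Austen  | NULL 
Borges  | 76389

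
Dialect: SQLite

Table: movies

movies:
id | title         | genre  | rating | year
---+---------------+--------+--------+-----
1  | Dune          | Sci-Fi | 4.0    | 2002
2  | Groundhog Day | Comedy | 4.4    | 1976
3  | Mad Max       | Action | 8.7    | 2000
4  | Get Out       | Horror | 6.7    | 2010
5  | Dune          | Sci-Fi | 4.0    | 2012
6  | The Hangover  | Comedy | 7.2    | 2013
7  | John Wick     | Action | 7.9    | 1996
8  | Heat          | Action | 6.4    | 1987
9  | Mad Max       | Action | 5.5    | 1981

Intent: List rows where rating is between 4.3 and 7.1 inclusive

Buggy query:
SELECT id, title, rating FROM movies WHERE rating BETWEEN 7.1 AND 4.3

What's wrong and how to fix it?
Bug: The bounds are reversed; BETWEEN a AND b requires a <= b to match anything

Fix: Write BETWEEN 4.3 AND 7.1

Corrected query:
SELECT id, title, rating FROM movies WHERE rating BETWEEN 4.3 AND 7.1

Result:
id | title         | rating
---+---------------+-------
2  | Groundhog Day | 4.4   
4  | Get Out       | 6.7   
8  | Heat          | 6.4   
9  | Mad Max       | 5.5   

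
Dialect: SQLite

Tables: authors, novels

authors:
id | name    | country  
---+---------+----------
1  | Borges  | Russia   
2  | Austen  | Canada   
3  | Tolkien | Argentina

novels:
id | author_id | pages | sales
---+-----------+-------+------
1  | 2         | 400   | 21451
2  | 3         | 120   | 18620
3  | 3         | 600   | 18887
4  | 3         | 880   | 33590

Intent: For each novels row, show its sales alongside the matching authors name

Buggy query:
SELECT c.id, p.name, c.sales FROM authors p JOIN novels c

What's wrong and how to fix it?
Bug: Missing join condition: each novels row is matched to all authors rows instead of just its own

Fix: Specify the join condition linking the foreign key to the parent id

Corrected query:
SELECT c.id, p.name, c.sales FROM authors p JOIN novels c ON c.author_id = p.id

Result:
id | name    | sales
---+---------+------
1  | Austen  | 21451
2  | Tolkien | 18620
3  | Tolkien | 18887
4  | Tolkien | 33590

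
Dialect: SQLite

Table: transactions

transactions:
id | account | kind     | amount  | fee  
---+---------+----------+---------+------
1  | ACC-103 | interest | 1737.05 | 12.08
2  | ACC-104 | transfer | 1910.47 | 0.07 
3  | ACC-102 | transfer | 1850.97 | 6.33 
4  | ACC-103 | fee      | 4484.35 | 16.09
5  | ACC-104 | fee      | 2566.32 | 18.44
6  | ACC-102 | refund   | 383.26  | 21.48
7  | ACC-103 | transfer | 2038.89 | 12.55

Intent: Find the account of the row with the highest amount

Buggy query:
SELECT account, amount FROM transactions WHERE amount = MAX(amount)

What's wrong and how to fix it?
Bug: WHERE is evaluated per row; an aggregate over the whole table isn't defined there

Fix: Use a subquery: WHERE amount = (SELECT MAX(amount) FROM transactions)

Corrected query:
SELECT account, amount FROM transactions WHERE amount = (SELECT MAX(amount) FROM transactions)

Result:
account | amount 
--------+--------
ACC-103 | 4484.35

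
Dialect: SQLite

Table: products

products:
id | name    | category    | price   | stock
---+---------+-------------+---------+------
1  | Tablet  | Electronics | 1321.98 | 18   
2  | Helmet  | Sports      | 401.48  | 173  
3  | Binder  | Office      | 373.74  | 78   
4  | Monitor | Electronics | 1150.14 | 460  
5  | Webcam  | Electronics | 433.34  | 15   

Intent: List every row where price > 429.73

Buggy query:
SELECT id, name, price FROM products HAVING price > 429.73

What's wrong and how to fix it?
Bug: HAVING filters the output of aggregation, but this query has no GROUP BY and no aggregate functions, so SQLite rejects it (HAVING clause on a non-aggregate query); the condition here is per row

Fix: Replace HAVING with WHERE since the condition applies to individual rows

Corrected query:
SELECT id, name, price FROM products WHERE price > 429.73

Result:
id | name    | price  
---+---------+--------
1  | Tablet  | 1321.98
4  | Monitor | 1150.14
5  | Webcam  | 433.34 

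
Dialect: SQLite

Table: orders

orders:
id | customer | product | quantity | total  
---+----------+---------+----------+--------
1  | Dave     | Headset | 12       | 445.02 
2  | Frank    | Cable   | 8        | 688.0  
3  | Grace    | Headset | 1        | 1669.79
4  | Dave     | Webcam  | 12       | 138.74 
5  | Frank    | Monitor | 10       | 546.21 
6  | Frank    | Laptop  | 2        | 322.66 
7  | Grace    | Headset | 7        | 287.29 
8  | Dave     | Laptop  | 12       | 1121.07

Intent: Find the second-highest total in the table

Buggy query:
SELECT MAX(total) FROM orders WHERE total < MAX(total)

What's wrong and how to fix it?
Bug: The inner MAX is an aggregate inside WHERE, which is not allowed

Fix: Put the inner MAX in a scalar subquery

Corrected query:
SELECT MAX(total) FROM orders WHERE total < (SELECT MAX(total) FROM orders)

Result:
MAX(total)
----------
1121.07   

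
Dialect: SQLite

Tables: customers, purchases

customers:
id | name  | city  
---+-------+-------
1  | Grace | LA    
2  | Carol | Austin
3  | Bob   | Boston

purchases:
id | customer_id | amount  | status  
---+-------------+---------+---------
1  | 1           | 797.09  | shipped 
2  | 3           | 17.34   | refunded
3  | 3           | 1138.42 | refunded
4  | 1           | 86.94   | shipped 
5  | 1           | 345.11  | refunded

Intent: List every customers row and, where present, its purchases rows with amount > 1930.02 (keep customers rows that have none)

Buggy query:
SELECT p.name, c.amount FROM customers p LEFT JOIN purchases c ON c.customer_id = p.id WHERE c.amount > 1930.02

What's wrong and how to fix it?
Bug: A WHERE condition on the right-hand table after LEFT JOIN drops unmatched parents

Fix: Move the right-table condition into the ON clause so unmatched parents are kept

Corrected query:
SELECT p.name, c.amount FROM customers p LEFT JOIN purchases c ON c.customer_id = p.id AND c.amount > 1930.02

Result:
name  | amount
------+-------
Grace | NULL  
Carol | NULL  
Bob   | NULL  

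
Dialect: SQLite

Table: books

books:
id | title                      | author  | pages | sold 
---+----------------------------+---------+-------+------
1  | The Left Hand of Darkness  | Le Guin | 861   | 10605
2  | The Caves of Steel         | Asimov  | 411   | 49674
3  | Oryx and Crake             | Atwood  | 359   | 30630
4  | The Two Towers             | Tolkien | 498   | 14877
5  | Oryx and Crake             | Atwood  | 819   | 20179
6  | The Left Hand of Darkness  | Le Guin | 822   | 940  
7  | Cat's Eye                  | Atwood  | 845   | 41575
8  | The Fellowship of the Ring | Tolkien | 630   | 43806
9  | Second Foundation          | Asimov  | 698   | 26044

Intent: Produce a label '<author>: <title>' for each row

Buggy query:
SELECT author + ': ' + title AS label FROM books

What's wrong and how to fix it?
Bug: SQLite uses || for string concatenation; + coerces text to numbers (yielding 0)

Fix: Use the || operator for string concatenation

Corrected query:
SELECT author || ': ' || title AS label FROM books

Result:
label                              
-----------------------------------
Le Guin: The Left Hand of Darkness 
Asimov: The Caves of Steel         
Atwood: Oryx and Crake             
Tolkien: The Two Towers            
Atwood: Oryx and Crake             
Le Guin: The Left Hand of Darkness 
Atwood: Cat's Eye                  
Tolkien: The Fellowship of the Ring
Asimov: Second Foundation          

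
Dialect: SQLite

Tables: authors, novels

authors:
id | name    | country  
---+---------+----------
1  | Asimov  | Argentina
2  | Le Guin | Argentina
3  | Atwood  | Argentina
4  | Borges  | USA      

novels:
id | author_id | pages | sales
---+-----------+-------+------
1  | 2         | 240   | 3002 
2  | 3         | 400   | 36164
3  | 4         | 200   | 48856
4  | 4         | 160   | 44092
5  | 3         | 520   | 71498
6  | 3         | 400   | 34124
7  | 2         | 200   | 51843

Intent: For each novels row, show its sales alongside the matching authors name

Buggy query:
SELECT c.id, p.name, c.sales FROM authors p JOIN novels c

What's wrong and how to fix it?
Bug: JOIN with no ON clause produces a cartesian product; every novels row pairs with every authors row

Fix: Add ON c.author_id = p.id to the JOIN

Corrected query:
SELECT c.id, p.name, c.sales FROM authors p JOIN novels c ON c.author_id = p.id

Result:
id | name    | sales
---+---------+------
1  | Le Guin | 3002 
2  | Atwood  | 36164
3  | Borges  | 48856
4  | Borges  | 44092
5  | Atwood  | 71498
6  | Atwood  | 34124
7  | Le Guin | 51843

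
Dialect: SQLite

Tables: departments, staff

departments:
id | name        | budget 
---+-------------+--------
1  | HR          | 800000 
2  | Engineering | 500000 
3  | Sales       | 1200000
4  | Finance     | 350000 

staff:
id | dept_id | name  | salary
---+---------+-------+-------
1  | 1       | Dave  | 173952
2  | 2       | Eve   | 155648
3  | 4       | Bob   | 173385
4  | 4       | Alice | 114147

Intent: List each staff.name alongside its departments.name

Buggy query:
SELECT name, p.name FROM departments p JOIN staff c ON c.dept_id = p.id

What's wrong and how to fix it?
Bug: Both tables have a 'name' column; the unqualified reference is ambiguous

Fix: Qualify the column with its table alias (c.name)

Corrected query:
SELECT c.name, p.name FROM departments p JOIN staff c ON c.dept_id = p.id

Result:
name  | name       
------+------------
Dave  | HR         
Eve   | Engineering
Bob   | Finance    
Alice | Finance    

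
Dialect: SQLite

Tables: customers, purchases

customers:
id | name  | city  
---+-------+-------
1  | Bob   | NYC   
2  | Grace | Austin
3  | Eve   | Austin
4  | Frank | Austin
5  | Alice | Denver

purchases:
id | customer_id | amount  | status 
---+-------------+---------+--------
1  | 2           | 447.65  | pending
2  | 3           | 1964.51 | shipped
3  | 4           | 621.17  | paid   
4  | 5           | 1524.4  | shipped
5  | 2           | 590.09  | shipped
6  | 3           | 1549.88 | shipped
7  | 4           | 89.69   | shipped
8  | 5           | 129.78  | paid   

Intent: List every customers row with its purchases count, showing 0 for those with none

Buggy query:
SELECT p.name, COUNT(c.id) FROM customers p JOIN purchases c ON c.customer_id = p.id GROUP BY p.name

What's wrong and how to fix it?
Bug: An inner join excludes parents with zero children

Fix: Use LEFT JOIN so parents without children still appear (COUNT(c.id) gives 0)

Corrected query:
SELECT p.name, COUNT(c.id) FROM customers p LEFT JOIN purchases c ON c.customer_id = p.id GROUP BY p.name

Result:
name  | COUNT(c.id)
------+------------
Alice | 2          
Bob   | 0          
Eve   | 2          
Frank | 2          
Grace | 2          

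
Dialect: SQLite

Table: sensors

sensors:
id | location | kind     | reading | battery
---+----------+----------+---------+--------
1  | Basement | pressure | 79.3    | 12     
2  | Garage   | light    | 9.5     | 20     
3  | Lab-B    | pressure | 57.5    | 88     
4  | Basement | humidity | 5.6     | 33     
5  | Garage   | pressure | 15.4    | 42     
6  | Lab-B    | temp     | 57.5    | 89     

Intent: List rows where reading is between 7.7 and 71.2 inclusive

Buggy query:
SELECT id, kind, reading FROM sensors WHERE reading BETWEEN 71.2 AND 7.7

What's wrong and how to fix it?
Bug: BETWEEN expects the lower bound first; with 71.2 AND 7.7 the range is empty

Fix: Write BETWEEN 7.7 AND 71.2

Corrected query:
SELECT id, kind, reading FROM sensors WHERE reading BETWEEN 7.7 AND 71.2

Result:
id | kind     | reading
---+----------+--------
2  | light    | 9.5    
3  | pressure | 57.5   
5  | pressure | 15.4   
6  | temp     | 57.5   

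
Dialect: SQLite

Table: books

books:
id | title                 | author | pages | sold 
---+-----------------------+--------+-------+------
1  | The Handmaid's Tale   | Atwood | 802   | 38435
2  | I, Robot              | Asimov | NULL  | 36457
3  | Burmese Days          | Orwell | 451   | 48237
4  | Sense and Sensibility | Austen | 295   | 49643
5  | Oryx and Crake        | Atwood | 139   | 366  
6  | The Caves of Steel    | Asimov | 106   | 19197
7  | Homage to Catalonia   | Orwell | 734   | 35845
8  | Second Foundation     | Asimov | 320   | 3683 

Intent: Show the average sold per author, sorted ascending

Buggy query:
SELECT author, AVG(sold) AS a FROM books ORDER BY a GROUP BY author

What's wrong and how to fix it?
Bug: ORDER BY appears before GROUP BY; SQL clause order requires GROUP BY first

Fix: Reorder: SELECT … FROM … GROUP BY … ORDER BY …

Corrected query:
SELECT author, AVG(sold) AS a FROM books GROUP BY author ORDER BY a

Result:
author | a      
-------+--------
Atwood | 19400.5
Asimov | 19779  
Orwell | 42041  
Austen | 49643  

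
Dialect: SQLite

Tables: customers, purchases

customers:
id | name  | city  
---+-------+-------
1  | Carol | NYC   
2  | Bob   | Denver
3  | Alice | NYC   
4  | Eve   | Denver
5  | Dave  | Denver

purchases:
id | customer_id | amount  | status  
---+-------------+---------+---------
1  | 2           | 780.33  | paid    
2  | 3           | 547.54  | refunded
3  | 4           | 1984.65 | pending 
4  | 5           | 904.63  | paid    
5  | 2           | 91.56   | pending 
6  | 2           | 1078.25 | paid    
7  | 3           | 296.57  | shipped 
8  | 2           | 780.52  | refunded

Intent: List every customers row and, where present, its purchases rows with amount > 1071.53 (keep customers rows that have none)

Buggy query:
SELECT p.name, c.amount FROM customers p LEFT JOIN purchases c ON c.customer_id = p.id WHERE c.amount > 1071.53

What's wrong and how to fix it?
Bug: A WHERE condition on the right-hand table after LEFT JOIN drops unmatched parents

Fix: Put 'c.amount > 1071.53' in the JOIN's ON clause instead of WHERE

Corrected query:
SELECT p.name, c.amount FROM customers p LEFT JOIN purchases c ON c.customer_id = p.id AND c.amount > 1071.53

Result:
name  | amount 
------+--------
Carol | NULL   
Bob   | 1078.25
Alice | NULL   
Eve   | 1984.65
Dave  | NULL   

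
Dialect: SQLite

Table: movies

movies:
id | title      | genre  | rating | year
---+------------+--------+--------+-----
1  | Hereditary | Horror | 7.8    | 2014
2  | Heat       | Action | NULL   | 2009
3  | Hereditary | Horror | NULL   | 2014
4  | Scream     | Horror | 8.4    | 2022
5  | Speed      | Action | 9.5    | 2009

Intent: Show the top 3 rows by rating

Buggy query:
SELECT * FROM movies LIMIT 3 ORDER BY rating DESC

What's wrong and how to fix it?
Bug: ORDER BY cannot follow LIMIT; LIMIT is the final clause

Fix: Sort with ORDER BY, then apply LIMIT

Corrected query:
SELECT * FROM movies ORDER BY rating DESC LIMIT 3

Result:
id | title      | genre  | rating | year
---+------------+--------+--------+-----
5  | Speed      | Action | 9.5    | 2009
4  | Scream     | Horror | 8.4    | 2022
1  | Hereditary | Horror | 7.8    | 2014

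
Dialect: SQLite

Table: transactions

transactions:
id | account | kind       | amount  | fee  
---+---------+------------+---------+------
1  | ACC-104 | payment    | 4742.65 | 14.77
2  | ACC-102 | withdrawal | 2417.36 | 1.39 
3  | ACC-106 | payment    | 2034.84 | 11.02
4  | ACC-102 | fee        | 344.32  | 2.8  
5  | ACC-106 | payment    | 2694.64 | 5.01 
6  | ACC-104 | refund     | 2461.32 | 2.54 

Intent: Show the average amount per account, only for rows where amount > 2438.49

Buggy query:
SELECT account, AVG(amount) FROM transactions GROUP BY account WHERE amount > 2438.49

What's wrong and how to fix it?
Bug: Row-level WHERE must come before GROUP BY in the clause order

Fix: Place WHERE between FROM and GROUP BY

Corrected query:
SELECT account, AVG(amount) FROM transactions WHERE amount > 2438.49 GROUP BY account

Result:
account | AVG(amount)
--------+------------
ACC-104 | 3601.985   
ACC-106 | 2694.64    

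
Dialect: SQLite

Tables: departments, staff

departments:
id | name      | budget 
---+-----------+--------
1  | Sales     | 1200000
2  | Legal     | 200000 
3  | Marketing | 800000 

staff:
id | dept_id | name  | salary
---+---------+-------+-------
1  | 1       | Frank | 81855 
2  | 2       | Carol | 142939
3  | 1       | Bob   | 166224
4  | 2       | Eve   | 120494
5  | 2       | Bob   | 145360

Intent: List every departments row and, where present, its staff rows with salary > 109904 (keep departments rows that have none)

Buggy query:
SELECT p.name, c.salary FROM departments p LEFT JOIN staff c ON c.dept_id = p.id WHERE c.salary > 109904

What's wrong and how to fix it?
Bug: A WHERE condition on the right-hand table after LEFT JOIN drops unmatched parents

Fix: Move the right-table condition into the ON clause so unmatched parents are kept

Corrected query:
SELECT p.name, c.salary FROM departments p LEFT JOIN staff c ON c.dept_id = p.id AND c.salary > 109904

Result:
name      | salary
----------+-------
Sales     | 166224
Legal     | 120494
Legal     | 142939
Legal     | 145360
Marketing | NULL  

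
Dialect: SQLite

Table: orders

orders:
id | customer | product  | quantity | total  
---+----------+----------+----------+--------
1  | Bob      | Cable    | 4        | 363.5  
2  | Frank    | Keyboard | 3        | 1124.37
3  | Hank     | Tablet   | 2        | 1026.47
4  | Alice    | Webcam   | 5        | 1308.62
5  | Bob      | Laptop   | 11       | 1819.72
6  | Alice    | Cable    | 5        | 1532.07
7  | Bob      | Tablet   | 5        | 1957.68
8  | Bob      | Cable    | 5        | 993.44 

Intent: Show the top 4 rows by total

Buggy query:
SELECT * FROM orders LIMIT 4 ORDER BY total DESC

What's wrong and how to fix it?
Bug: ORDER BY cannot follow LIMIT; LIMIT is the final clause

Fix: Swap the clauses: ORDER BY first, then LIMIT

Corrected query:
SELECT * FROM orders ORDER BY total DESC LIMIT 4

Result:
id | customer | product | quantity | total  
---+----------+---------+----------+--------
7  | Bob      | Tablet  | 5        | 1957.68
5  | Bob      | Laptop  | 11       | 1819.72
6  | Alice    | Cable   | 5        | 1532.07
4  | Alice    | Webcam  | 5        | 1308.62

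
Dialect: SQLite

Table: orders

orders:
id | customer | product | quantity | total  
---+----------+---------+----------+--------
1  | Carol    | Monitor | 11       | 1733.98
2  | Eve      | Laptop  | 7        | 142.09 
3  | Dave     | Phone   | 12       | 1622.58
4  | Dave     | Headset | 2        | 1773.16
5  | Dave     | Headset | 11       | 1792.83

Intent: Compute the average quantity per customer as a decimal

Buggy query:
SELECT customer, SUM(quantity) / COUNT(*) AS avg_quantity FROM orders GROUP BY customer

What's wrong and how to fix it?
Bug: Both operands are integers, so '/' performs integer division and truncates

Fix: Cast one side to REAL so the division keeps the fractional part

Corrected query:
SELECT customer, SUM(quantity) * 1.0 / COUNT(*) AS avg_quantity FROM orders GROUP BY customer

Result:
customer | avg_quantity
---------+-------------
Carol    | 11          
Dave     | 8.333333    
Eve      | 7           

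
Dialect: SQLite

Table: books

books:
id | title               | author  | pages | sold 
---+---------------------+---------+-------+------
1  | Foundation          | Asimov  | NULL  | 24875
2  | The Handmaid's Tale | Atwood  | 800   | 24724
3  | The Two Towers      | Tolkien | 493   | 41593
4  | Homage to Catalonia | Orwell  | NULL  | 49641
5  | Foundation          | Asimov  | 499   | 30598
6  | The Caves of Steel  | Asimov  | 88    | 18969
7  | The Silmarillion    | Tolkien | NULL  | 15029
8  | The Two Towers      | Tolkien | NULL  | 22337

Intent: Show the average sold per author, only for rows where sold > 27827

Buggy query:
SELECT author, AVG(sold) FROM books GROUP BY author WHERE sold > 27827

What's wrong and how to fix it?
Bug: WHERE cannot follow GROUP BY

Fix: Place WHERE between FROM and GROUP BY

Corrected query:
SELECT author, AVG(sold) FROM books WHERE sold > 27827 GROUP BY author

Result:
author  | AVG(sold)
--------+----------
Asimov  | 30598    
Orwell  | 49641    
Tolkien | 41593    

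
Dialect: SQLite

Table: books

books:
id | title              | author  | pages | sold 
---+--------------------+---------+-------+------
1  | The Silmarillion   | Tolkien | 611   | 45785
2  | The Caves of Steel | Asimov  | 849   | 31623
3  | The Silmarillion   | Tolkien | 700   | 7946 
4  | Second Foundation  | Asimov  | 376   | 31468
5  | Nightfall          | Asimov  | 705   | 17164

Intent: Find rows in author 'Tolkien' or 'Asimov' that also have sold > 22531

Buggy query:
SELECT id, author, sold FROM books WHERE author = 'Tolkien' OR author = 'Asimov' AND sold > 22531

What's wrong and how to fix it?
Bug: Without parentheses, AND is evaluated before OR, so the sold filter only applies to the 'Asimov' branch

Fix: Group the OR with parentheses (or use IN), then AND the threshold

Corrected query:
SELECT id, author, sold FROM books WHERE (author = 'Tolkien' OR author = 'Asimov') AND sold > 22531

Result:
id | author  | sold 
---+---------+------
1  | Tolkien | 45785
2  | Asimov  | 31623
4  | Asimov  | 31468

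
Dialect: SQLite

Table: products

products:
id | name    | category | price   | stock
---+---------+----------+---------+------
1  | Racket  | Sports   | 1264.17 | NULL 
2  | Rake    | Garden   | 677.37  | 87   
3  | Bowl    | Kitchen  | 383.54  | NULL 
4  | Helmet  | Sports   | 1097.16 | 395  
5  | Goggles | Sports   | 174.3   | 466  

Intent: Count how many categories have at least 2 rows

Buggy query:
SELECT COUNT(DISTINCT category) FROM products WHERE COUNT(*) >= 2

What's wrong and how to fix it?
Bug: COUNT(*) cannot appear in WHERE; the per-group count doesn't exist yet

Fix: Group first with HAVING COUNT(*) >= 2, then COUNT the resulting groups

Corrected query:
SELECT COUNT(*) FROM (SELECT category FROM products GROUP BY category HAVING COUNT(*) >= 2)

Result:
COUNT(*)
--------
1       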